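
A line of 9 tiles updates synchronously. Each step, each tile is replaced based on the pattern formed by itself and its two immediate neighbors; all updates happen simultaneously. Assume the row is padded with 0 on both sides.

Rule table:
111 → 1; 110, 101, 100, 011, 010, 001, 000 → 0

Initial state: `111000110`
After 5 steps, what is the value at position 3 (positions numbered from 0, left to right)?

0

step 1: 010000000
step 2: 000000000
step 3: 000000000  (fixed point — unchanged through step 5)
position 3 holds 0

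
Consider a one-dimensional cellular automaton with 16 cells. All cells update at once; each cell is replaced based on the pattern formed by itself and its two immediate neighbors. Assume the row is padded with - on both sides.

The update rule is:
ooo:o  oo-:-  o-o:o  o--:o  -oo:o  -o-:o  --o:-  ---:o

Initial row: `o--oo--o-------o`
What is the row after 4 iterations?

iteration 1: oo-o-o-ooooooo-o
iteration 2: o-ooooooooooo-oo
iteration 3: oooooooooooo-oo-
iteration 4: ooooooooooo-oo-o

ooooooooooo-oo-o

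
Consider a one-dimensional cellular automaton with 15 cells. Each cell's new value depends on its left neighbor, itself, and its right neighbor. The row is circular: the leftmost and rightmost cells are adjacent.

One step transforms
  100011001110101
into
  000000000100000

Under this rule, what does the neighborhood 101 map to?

0

At position 11 the neighborhood is 101; the next row has 0 there.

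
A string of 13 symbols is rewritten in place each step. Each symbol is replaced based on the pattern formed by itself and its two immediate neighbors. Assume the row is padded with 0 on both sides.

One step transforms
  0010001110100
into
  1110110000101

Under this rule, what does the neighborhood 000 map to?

1

At position 0 the neighborhood is 000; the next row has 1 there.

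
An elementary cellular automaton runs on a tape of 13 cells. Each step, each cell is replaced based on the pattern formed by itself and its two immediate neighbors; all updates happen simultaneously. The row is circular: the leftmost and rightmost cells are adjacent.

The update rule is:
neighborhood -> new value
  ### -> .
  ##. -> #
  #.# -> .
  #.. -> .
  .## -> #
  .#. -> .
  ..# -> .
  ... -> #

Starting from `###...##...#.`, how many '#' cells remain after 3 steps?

#.#.#.##.#...
......##...#.
#####.##.#...
count of #: 8

8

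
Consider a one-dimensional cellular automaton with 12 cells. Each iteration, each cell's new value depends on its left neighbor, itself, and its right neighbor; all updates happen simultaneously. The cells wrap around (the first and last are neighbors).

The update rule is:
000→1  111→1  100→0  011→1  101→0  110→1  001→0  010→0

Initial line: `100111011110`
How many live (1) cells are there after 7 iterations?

9

000111011110
110111011110
110111011110  (fixed point — unchanged through iteration 7)
count of 1: 9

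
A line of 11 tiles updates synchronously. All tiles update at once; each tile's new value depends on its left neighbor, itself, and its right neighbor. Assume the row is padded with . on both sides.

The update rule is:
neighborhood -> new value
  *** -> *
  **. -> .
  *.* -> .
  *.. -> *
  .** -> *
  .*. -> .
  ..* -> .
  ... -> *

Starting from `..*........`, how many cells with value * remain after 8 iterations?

3

iteration 1: *..********
iteration 2: .*.*******.
iteration 3: ...******.*
iteration 4: **.*****...
iteration 5: *..****.***
iteration 6: .*.***..**.
iteration 7: ...**.*.*.*
iteration 8: **.*.......
count of *: 3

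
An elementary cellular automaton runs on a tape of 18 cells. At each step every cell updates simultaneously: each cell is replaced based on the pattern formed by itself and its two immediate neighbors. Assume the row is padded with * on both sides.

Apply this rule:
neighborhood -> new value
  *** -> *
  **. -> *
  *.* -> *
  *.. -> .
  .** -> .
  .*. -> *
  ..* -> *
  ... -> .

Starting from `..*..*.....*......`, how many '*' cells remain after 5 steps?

step 1: .**.**....**.....*
step 2: *.**.*...*.*....*.
step 3: **.***..****...***
step 4: ***.**.*.***..*.**
step 5: ****.****.**.***.*
count of *: 14

14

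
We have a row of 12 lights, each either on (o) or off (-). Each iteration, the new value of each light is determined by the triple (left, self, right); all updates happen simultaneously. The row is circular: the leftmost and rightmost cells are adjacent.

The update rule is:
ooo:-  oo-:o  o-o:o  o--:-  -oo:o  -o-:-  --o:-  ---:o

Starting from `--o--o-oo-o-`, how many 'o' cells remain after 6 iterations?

9

o-----oooo--
--ooo-o--o--
o-o-oo-----o
oo-ooo-ooo-o
-ooo-ooo-ooo
oo-ooo-ooo-o
count of o: 9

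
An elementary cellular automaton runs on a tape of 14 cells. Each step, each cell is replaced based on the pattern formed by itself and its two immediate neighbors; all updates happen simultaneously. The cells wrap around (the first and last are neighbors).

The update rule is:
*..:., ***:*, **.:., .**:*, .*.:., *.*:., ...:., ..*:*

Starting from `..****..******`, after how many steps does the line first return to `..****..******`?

14

step 1: .****..******.
step 2: ****..******..
step 3: ***..******..*
step 4: **..******..**
step 5: *..******..***
step 6: ..******..****
step 7: .******..****.
step 8: ******..****..
step 9: *****..****..*
step 10: ****..****..**
step 11: ***..****..***
step 12: **..****..****
step 13: *..****..*****
step 14: ..****..******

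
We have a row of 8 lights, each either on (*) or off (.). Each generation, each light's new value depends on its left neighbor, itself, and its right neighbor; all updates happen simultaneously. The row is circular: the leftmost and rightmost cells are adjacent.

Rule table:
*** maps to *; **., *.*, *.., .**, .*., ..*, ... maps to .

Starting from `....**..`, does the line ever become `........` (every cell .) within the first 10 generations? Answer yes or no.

yes

generation 1: ........
all cells are . at generation 1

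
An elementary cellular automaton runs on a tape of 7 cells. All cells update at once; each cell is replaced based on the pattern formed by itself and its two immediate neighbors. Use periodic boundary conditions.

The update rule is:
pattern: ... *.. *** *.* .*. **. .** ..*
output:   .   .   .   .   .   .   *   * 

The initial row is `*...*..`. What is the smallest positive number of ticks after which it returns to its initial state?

...*..*
..*..*.
.*..*..
*..*...
..*...*
.*...*.
*...*..

7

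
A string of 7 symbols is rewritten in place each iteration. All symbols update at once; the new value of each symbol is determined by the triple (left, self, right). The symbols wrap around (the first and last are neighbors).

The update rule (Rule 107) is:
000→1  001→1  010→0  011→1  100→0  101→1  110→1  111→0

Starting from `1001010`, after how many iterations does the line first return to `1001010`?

7

iteration 1: 0010101
iteration 2: 0101010
iteration 3: 1010100
iteration 4: 0101001
iteration 5: 1010010
iteration 6: 0100101
iteration 7: 1001010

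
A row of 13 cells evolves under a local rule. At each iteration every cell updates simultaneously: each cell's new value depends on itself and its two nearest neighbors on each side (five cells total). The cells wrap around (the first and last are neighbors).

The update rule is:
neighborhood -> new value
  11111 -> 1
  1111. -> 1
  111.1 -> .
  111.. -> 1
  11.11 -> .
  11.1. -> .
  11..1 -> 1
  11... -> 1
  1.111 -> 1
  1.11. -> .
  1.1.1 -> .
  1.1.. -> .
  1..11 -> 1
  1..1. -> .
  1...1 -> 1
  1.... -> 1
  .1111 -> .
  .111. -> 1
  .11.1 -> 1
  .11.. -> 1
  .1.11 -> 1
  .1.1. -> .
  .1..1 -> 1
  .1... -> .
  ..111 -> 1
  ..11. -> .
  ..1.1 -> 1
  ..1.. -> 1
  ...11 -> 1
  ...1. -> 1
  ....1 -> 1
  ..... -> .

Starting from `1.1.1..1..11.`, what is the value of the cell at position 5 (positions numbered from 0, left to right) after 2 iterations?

.....1.111.1.
1..111111....
position 5 holds 1

1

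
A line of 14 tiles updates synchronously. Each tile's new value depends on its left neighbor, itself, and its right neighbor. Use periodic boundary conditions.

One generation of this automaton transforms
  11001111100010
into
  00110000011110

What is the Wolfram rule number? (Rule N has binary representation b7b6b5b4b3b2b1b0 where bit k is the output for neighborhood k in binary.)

position 5: 111 → 0  (bit 7 = 0)
position 1: 110 → 0  (bit 6 = 0)
position 13: 101 → 0  (bit 5 = 0)
position 2: 100 → 1  (bit 4 = 1)
position 0: 011 → 0  (bit 3 = 0)
position 12: 010 → 1  (bit 2 = 1)
position 3: 001 → 1  (bit 1 = 1)
position 10: 000 → 1  (bit 0 = 1)
bits b7..b0 = 00010111 = 23

23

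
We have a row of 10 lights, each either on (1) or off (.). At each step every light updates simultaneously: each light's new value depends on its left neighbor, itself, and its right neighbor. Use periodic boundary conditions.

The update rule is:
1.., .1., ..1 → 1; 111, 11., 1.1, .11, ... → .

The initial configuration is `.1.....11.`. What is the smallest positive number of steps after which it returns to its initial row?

6

111...1..1
...1.1111.
..11.....1
11..1...11
..1111.1..
.1.....11.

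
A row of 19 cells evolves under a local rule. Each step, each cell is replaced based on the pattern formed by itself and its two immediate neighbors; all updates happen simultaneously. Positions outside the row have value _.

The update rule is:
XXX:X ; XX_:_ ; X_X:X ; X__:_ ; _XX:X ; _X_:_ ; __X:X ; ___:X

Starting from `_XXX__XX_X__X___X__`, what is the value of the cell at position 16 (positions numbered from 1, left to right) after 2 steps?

_

XXX__XX_X__X__XX__X
XX__XX_X__X__XX__X_
position 16 holds _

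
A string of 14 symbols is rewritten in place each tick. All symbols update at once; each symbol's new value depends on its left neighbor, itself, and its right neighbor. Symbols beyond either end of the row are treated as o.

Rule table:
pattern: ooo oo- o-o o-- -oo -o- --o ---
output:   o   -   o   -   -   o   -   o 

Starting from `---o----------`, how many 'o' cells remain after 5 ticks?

8

-o-o-oooooooo-
ooooo-oooooo-o
oooo-o-oooo-o-
ooo-ooo-oo-ooo
oo-o-o-o--o-oo
count of o: 8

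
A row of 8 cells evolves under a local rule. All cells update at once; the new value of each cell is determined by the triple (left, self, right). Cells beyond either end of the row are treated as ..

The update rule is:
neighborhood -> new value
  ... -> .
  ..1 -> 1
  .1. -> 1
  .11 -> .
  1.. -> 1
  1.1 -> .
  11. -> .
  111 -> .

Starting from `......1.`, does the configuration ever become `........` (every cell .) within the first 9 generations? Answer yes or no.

no

.....111
....1...
...111..
..1...1.
.111.111
1.......
11......
..1.....
.111....
generation 9 is .111...., still not uniform .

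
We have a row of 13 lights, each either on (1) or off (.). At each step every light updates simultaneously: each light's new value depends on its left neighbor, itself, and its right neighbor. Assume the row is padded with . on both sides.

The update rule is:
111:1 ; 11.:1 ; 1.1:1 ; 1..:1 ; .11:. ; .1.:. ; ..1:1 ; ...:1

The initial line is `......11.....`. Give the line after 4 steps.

111111.111111
.111111.11111
1.111111.1111
.1.111111.111

.1.111111.111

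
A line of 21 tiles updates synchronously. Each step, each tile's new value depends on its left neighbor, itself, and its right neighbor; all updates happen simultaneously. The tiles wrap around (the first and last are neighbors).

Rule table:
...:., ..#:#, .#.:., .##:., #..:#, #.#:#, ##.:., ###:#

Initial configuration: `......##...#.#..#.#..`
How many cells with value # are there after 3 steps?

10

.....#..#.#.#.##.#.#.
....#.##.#.#.#..#.#.#
#..#.#..#.#.#.##.#.#.
count of #: 10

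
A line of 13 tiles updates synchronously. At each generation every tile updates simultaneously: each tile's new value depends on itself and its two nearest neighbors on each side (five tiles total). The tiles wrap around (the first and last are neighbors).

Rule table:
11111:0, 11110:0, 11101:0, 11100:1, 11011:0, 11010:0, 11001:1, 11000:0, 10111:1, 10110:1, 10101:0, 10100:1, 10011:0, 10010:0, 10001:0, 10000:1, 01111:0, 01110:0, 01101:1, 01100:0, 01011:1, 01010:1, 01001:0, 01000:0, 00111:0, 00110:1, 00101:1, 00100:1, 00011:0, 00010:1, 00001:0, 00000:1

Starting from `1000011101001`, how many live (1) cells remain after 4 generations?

6

0010000001001
0010111011001
0011100010101
0000100111011
count of 1: 6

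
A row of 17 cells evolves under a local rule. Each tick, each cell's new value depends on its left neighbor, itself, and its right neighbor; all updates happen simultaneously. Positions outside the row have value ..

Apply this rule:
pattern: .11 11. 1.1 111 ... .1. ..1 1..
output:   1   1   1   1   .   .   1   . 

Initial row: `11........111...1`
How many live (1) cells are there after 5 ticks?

11

tick 1: 11.......1111..1.
tick 2: 11......11111.1..
tick 3: 11.....1111111...
tick 4: 11....11111111...
tick 5: 11...111111111...
count of 1: 11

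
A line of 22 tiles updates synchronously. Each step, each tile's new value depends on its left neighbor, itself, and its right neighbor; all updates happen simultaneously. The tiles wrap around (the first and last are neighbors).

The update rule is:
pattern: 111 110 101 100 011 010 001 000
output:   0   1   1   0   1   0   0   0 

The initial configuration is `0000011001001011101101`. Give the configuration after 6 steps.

0000011000000000000000

0000011000000110111110
0000011000000111100010
0000011000000100100000
0000011000000000000000
0000011000000000000000  (fixed point — unchanged through step 6)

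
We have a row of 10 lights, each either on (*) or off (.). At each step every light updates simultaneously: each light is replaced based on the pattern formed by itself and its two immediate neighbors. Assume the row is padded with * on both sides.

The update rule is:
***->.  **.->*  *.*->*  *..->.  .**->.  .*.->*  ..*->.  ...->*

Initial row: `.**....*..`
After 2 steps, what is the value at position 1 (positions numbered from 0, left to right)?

*.*.**.*..
****.***..
position 1 holds *

*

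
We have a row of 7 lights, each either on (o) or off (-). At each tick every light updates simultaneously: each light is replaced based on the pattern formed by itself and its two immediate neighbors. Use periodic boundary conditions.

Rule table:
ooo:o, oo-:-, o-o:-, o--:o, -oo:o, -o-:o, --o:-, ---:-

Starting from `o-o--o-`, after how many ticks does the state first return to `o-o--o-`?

2

tick 1: o-oo-o-
tick 2: o-o--o-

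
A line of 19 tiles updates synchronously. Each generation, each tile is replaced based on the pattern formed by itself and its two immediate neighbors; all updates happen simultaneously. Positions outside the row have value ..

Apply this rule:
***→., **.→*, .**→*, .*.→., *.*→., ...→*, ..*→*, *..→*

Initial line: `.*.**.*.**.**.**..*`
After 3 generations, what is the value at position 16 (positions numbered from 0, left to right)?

*

*..**...**.**.****.
.*********.**.*..**
**.......*.**..****
position 16 holds *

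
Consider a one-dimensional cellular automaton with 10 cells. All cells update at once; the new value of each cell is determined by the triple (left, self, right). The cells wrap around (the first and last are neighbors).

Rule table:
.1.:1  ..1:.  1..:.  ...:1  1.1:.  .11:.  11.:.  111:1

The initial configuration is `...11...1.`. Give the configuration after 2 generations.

11....1.1.
...11.1.1.

...11.1.1.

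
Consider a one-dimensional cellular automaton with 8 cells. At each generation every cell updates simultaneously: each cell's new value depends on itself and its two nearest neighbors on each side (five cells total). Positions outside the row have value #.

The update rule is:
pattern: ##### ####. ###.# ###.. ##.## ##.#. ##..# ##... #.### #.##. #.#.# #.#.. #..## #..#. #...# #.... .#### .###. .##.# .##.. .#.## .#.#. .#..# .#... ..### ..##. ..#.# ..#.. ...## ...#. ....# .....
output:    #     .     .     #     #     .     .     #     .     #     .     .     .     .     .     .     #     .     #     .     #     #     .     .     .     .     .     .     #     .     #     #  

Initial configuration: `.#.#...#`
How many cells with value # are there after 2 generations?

1

..#...#.
.......#
count of #: 1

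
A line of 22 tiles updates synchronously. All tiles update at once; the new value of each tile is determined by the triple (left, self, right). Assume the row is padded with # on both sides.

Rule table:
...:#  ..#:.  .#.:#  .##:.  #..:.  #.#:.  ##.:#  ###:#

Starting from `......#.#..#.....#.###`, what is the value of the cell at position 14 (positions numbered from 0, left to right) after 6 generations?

.

.####.#.#..#.###.#..##
..###.#.#..#..##.#...#
...##.#.#..#...#.#.#..
.#..#.#.#..#.#.#.#.#..
.#..#.#.#..#.#.#.#.#..  (fixed point — unchanged through generation 6)
position 14 holds .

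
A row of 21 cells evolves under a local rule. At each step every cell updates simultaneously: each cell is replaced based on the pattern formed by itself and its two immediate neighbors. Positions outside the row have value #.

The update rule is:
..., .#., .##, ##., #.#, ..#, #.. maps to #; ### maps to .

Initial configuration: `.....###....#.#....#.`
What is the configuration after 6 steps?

.....###.............

step 1: ######.##############
step 2: .....###.............
step 3: ######.##############  (repeats step 1; period 2)
step 6: .....###.............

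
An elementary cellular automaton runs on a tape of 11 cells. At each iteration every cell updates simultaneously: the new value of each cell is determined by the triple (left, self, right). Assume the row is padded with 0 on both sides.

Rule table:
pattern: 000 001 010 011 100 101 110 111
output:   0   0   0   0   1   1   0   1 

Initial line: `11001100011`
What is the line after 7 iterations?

00100010000
00010001000
00001000100
00000100010
00000010001
00000001000
00000000100

00000000100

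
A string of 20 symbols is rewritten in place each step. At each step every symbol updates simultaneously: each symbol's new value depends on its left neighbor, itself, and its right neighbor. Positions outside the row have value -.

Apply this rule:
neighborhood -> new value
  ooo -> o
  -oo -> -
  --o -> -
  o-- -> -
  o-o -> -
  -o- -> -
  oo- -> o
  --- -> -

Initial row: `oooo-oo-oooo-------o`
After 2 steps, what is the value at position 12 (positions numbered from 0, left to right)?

-

-ooo--o--ooo--------
--oo------oo--------
position 12 holds -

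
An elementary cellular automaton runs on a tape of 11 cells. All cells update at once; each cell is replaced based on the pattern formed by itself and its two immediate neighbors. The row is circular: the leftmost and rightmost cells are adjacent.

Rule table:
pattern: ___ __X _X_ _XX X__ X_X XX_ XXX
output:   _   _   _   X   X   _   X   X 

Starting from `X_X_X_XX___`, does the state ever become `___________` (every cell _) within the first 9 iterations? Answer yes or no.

no

iteration 1: ______XXX__
iteration 2: ______XXXX_
iteration 3: ______XXXXX
iteration 4: X_____XXXXX
iteration 5: XX____XXXXX
iteration 6: XXX___XXXXX
iteration 7: XXXX__XXXXX
iteration 8: XXXXX_XXXXX
iteration 9: XXXXX_XXXXX
iteration 9 is XXXXX_XXXXX, still not uniform _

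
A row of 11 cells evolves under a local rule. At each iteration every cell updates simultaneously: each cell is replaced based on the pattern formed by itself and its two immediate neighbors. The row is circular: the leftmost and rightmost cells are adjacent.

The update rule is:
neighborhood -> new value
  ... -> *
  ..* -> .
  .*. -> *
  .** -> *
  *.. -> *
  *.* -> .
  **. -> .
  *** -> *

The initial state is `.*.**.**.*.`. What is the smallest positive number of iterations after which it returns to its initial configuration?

iteration 1: .*.*..*..**
iteration 2: .*.**.**.*.

2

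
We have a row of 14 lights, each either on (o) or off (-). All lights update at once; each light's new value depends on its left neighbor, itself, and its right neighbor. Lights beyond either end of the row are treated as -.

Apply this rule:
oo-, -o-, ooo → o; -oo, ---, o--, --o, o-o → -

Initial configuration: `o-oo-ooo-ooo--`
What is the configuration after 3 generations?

o--o---o---o--

o--o--oo--oo--
o--o---o---o--
o--o---o---o--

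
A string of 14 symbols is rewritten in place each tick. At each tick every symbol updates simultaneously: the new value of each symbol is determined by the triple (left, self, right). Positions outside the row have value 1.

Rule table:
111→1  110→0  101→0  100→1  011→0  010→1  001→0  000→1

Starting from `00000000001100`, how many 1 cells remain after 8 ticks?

7

11111111100010
11111111011010
11111110000010
11111101111010
11111000110010
11110110001010
11100001101010
11011100001010
count of 1: 7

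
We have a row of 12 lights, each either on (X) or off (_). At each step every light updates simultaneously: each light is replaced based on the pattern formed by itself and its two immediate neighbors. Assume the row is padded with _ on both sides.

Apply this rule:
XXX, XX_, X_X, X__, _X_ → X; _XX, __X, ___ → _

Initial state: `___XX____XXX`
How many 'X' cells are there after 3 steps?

____XX____XX
_____XX____X
______XX___X
count of X: 3

3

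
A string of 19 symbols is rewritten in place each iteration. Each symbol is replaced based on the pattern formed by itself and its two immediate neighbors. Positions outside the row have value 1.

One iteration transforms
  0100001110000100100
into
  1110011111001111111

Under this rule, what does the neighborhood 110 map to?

At position 8 the neighborhood is 110; the next row has 1 there.

1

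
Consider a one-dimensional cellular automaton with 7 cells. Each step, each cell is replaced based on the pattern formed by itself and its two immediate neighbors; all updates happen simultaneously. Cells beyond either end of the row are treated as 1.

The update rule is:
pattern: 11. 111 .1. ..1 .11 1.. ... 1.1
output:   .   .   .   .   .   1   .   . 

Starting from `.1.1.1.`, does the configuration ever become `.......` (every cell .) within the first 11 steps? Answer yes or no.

yes

.......
all cells are . at step 1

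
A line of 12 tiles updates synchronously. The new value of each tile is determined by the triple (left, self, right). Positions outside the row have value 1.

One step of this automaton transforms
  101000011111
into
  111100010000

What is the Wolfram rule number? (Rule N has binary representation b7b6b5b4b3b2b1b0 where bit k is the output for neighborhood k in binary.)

124

position 8: 111 → 0  (bit 7 = 0)
position 0: 110 → 1  (bit 6 = 1)
position 1: 101 → 1  (bit 5 = 1)
position 3: 100 → 1  (bit 4 = 1)
position 7: 011 → 1  (bit 3 = 1)
position 2: 010 → 1  (bit 2 = 1)
position 6: 001 → 0  (bit 1 = 0)
position 4: 000 → 0  (bit 0 = 0)
bits b7..b0 = 01111100 = 124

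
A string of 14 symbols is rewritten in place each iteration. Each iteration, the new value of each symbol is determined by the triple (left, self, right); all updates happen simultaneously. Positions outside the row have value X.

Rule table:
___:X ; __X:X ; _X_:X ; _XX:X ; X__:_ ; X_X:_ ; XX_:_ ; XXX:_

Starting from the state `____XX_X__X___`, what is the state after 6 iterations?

_X_X_X____XX_X

_XXXX__X_XX_XX
_X____XX_X__X_
_X_XXXX__X_XX_
_X_X____XX_X__
_X_X_XXXX__X_X
_X_X_X____XX_X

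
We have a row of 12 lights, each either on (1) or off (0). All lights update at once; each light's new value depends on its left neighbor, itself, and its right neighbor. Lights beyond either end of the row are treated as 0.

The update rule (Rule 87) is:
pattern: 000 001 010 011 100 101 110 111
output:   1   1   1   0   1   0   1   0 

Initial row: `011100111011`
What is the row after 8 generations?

100111001001
111001111111
001110000001
110011111111
011100000001
100111111111
111000000001
001111111111

001111111111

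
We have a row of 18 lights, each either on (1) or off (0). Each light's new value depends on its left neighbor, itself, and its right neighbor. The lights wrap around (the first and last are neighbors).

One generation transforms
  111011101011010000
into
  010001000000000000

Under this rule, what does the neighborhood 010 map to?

0

At position 8 the neighborhood is 010; the next row has 0 there.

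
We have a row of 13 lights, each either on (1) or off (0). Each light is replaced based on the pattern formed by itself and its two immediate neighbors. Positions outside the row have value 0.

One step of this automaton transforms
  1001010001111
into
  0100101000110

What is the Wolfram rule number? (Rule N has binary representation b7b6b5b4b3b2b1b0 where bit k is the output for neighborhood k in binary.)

176

position 10: 111 → 1  (bit 7 = 1)
position 12: 110 → 0  (bit 6 = 0)
position 4: 101 → 1  (bit 5 = 1)
position 1: 100 → 1  (bit 4 = 1)
position 9: 011 → 0  (bit 3 = 0)
position 0: 010 → 0  (bit 2 = 0)
position 2: 001 → 0  (bit 1 = 0)
position 7: 000 → 0  (bit 0 = 0)
bits b7..b0 = 10110000 = 176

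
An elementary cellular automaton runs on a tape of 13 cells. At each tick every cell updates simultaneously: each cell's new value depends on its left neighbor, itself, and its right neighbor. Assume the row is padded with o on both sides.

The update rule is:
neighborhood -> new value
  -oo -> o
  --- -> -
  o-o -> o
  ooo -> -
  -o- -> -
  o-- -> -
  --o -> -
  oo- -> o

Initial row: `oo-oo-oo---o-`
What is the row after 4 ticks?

o-----------o

-ooooooo----o
oo-----o----o
-o----------o
o-----------o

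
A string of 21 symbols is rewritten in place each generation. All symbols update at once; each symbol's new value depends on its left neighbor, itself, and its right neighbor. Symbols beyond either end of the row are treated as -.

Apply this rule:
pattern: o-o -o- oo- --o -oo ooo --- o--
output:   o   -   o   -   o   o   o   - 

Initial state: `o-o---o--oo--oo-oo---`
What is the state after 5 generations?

generation 1: -o--o----oo--ooooo-oo
generation 2: ------oo-oo--oooooooo
generation 3: ooooo-ooooo--oooooooo
generation 4: ooooooooooo--oooooooo
generation 5: ooooooooooo--oooooooo

ooooooooooo--oooooooo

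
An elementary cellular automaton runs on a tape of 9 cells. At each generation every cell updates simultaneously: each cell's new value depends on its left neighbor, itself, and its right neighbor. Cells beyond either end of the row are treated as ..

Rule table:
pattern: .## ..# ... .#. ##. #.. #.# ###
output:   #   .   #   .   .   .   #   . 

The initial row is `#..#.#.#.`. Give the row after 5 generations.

generation 1: ....#.#..
generation 2: ###..#..#
generation 3: #........
generation 4: ..#######
generation 5: #.#......

#.#......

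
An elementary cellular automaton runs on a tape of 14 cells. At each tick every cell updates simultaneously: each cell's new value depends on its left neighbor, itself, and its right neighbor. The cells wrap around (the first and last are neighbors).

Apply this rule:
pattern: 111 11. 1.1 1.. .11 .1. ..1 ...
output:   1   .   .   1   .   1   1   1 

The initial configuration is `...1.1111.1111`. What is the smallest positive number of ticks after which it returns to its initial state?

tick 1: 1111..11...11.
tick 2: .11.11..111...
tick 3: 1.....11.1.111
tick 4: .11111...1..11
tick 5: ..111.111111..
tick 6: 11.1...1111.11
tick 7: 1..1111.11...1
tick 8: .11.11....111.
tick 9: 1.....1111.1.1
tick 10: .11111.11..1..
tick 11: 1.111....11111
tick 12: ...1.1111.1111

12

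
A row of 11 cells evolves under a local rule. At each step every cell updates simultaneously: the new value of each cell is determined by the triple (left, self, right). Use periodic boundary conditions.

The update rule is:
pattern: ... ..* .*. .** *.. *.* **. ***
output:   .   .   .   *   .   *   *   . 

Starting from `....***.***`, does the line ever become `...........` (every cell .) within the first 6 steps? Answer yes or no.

step 1: ....*.***.*
step 2: .....**.**.
step 3: .....*****.
step 4: .....*...*.
step 5: ...........
all cells are . at step 5

yes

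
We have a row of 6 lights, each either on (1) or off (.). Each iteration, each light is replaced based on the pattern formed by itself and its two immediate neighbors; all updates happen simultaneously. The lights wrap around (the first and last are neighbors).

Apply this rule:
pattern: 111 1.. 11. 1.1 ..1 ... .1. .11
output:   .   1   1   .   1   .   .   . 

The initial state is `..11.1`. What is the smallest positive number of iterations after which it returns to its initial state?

iteration 1: 11.1..
iteration 2: .1..11
iteration 3: ..11.1

3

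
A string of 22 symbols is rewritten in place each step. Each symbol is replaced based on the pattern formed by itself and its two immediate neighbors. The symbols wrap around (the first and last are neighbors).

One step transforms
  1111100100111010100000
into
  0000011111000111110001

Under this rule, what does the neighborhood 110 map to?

At position 4 the neighborhood is 110; the next row has 0 there.

0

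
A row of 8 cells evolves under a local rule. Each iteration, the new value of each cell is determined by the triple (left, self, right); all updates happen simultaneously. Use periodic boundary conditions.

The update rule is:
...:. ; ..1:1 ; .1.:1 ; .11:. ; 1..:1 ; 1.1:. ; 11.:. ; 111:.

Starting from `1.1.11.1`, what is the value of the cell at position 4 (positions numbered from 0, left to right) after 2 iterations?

.

iteration 1: ..1.....
iteration 2: .111....
position 4 holds .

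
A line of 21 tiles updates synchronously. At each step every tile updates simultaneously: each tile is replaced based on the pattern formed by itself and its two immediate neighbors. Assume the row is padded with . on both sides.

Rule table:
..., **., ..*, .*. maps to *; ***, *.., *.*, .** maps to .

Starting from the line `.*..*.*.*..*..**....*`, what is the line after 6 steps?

**.**.*.*.**.*.*.****
.*..*.*.*..*.*.*....*
**.**.*.*.**.*.*.****  (repeats step 1; period 2)
step 6: .*..*.*.*..*.*.*....*

.*..*.*.*..*.*.*....*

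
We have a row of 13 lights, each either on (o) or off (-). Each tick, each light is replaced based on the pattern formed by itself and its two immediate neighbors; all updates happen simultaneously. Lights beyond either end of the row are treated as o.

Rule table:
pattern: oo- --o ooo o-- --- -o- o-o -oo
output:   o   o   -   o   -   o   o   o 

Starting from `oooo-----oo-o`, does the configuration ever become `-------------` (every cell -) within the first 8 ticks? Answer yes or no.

no

---oo---ooooo
o-oooo-oo----
ooo--ooooo--o
--oooo---oooo
ooo--oo-oo---
--ooooooooo-o
ooo-------ooo
--oo-----oo--
tick 8 is --oo-----oo--, still not uniform -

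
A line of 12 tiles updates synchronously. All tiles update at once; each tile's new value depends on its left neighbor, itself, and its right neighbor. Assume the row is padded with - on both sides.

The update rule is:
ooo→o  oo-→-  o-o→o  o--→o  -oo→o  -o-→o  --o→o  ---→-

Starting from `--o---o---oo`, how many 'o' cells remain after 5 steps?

step 1: -ooo-ooo-oo-
step 2: ooo-ooo-oo-o
step 3: oo-ooo-oo-oo
step 4: o-ooo-oo-oo-
step 5: oooo-oo-oo-o
count of o: 9

9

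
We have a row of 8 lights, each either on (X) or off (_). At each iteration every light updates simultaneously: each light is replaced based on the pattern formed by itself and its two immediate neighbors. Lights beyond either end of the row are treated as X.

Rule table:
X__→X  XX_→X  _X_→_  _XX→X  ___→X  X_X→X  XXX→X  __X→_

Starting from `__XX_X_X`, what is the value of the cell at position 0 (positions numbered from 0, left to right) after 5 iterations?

X_XXX_XX
XXXXXXXX
XXXXXXXX  (fixed point — unchanged through iteration 5)
position 0 holds X

X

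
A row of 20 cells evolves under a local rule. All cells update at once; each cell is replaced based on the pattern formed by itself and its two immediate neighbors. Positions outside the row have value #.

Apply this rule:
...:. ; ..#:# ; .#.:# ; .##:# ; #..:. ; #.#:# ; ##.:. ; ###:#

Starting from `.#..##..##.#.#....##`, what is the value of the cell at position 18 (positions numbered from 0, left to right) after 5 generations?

#

generation 1: ##.##..##.####...###
generation 2: #.##..##.####...####
generation 3: .##..##.####...#####
generation 4: ##..##.####...######
generation 5: #..##.####...#######
position 18 holds #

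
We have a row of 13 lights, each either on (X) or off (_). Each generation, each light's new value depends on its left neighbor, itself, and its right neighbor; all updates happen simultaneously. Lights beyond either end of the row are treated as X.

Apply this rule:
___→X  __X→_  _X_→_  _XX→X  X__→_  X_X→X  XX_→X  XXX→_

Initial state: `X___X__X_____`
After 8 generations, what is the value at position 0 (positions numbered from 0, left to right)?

X_X______XXX_
XX__XXXX_X_XX
_X__X__XX_XX_
X______XXXXXX
X_XXXX_X_____
XXX__XX__XXX_
__X__XX__X_XX
_____XX___XX_
position 0 holds _

_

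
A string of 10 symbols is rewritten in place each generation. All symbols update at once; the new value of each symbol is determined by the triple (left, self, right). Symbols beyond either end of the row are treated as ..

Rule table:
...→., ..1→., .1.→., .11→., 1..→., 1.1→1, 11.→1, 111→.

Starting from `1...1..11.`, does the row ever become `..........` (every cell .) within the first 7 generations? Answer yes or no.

........1.
..........
all cells are . at generation 2

yes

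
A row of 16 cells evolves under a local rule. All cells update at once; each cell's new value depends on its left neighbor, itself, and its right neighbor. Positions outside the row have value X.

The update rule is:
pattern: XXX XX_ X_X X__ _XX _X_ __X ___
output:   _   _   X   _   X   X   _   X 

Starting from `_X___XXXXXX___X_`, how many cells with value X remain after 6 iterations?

6

XX_X_X______X_XX
__XXXX_XXXX_XXX_
__X___XX___XX__X
__X_X_X__X_X___X
__XXXXX__XXX_X_X
__X______X__XXXX
count of X: 6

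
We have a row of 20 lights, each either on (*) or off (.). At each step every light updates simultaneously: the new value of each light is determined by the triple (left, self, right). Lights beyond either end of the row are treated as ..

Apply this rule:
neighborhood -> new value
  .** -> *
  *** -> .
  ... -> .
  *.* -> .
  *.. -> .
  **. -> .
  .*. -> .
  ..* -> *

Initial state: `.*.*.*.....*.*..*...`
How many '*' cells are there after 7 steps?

*.........*....*....
.........*....*.....
........*....*......
.......*....*.......
......*....*........
.....*....*.........
....*....*..........
count of *: 2

2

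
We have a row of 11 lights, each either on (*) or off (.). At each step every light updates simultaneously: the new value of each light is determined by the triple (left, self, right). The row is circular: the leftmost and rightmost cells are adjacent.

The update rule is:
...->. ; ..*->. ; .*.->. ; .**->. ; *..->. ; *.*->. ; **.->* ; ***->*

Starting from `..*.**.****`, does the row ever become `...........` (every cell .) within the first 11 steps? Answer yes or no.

.....*..***
.........**
..........*
...........
all cells are . at step 4

yes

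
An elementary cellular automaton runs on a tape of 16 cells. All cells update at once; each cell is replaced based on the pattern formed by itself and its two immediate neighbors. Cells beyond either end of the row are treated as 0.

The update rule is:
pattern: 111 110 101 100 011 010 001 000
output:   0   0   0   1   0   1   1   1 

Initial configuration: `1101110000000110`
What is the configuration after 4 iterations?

1111110000000111

0000001111111001
1111110000000111
0000001111111000
1111110000000111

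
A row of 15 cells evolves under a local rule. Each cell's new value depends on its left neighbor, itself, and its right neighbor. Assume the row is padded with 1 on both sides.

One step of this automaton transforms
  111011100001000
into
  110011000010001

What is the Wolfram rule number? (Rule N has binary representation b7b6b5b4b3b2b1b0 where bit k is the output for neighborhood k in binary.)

position 0: 111 → 1  (bit 7 = 1)
position 2: 110 → 0  (bit 6 = 0)
position 3: 101 → 0  (bit 5 = 0)
position 7: 100 → 0  (bit 4 = 0)
position 4: 011 → 1  (bit 3 = 1)
position 11: 010 → 0  (bit 2 = 0)
position 10: 001 → 1  (bit 1 = 1)
position 8: 000 → 0  (bit 0 = 0)
bits b7..b0 = 10001010 = 138

138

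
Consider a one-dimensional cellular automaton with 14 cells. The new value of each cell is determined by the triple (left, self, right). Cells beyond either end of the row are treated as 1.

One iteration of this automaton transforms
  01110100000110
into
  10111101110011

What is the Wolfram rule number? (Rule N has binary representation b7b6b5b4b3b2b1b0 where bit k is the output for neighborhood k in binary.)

position 2: 111 → 1  (bit 7 = 1)
position 3: 110 → 1  (bit 6 = 1)
position 0: 101 → 1  (bit 5 = 1)
position 6: 100 → 0  (bit 4 = 0)
position 1: 011 → 0  (bit 3 = 0)
position 5: 010 → 1  (bit 2 = 1)
position 10: 001 → 0  (bit 1 = 0)
position 7: 000 → 1  (bit 0 = 1)
bits b7..b0 = 11100101 = 229

229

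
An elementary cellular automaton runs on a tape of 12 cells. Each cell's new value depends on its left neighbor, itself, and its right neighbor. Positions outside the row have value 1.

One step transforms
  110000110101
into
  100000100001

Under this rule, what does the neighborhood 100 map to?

0

At position 2 the neighborhood is 100; the next row has 0 there.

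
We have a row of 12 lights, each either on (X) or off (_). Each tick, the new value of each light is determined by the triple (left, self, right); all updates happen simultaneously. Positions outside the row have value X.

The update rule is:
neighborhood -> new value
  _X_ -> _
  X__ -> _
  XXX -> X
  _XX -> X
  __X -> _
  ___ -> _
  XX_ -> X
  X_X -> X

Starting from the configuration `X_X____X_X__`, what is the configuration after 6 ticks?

XX__________

XX______X___
XX__________
XX__________  (fixed point — unchanged through tick 6)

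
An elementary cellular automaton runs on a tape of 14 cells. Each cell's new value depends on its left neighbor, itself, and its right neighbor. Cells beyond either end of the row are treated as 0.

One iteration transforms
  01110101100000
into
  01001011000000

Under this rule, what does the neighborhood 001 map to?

0

At position 0 the neighborhood is 001; the next row has 0 there.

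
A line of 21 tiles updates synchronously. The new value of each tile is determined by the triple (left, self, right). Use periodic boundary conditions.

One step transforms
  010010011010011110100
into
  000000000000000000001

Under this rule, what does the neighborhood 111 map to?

At position 14 the neighborhood is 111; the next row has 0 there.

0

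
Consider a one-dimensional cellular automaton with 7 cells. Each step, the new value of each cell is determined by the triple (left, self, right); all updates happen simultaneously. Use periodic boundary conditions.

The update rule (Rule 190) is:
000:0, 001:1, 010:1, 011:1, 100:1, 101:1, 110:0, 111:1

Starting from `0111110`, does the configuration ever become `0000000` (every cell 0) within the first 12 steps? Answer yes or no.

no

1111101
1111011
1110111
1101111
1011111
0111111
1111110
1111101  (repeats step 1; period 7)
step 12: 1011111
step 12 is 1011111, still not uniform 0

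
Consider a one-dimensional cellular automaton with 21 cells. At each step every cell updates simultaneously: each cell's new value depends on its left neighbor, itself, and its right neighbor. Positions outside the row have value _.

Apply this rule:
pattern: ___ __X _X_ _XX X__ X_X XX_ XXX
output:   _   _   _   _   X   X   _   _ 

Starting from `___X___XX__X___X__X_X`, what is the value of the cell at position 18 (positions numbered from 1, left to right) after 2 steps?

X

____X____X__X___X__X_
_____X____X__X___X__X
position 18 holds X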